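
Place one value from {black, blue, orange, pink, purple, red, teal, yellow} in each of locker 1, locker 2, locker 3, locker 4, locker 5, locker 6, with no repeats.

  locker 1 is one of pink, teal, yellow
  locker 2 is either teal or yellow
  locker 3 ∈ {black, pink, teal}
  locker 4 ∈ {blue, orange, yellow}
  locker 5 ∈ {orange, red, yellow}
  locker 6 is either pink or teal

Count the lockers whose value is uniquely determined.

1

locker 1, locker 2, locker 6 share exactly the 3 values {pink, teal, yellow}; by pigeonhole those values go to them, so strike pink, teal, yellow from locker 3, locker 4, locker 5.
locker 3 must be black (only option left).
Determined: locker 3=black. The other lockers each still have more than one consistent value. That makes 1.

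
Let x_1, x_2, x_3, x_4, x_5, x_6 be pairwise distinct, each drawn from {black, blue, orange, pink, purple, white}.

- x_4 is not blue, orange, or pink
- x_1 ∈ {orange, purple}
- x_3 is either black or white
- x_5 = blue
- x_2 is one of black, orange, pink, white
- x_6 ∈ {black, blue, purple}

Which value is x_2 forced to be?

pink

x_5 must be blue (only option left). Strike blue from x_6.
The 5 still-open variables draw from only 5 values {black, orange, pink, purple, white}, so each is used; only x_2 can be pink, hence x_2 = pink.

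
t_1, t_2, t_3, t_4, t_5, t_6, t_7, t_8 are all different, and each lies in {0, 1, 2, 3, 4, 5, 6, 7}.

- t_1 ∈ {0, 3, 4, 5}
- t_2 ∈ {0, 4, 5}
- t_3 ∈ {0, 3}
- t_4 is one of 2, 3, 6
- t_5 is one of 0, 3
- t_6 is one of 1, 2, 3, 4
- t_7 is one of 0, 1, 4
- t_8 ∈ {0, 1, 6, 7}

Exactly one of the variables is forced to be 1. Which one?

The 8 variables together cover exactly {0, 1, 2, 3, 4, 5, 6, 7} — 8 values for 8 variables — and 7 appears only in t_8's list, so t_8 = 7.
Among the 7 still-open variables, 6 fits only t_4 (and all 7 values in {0, 1, 2, 3, 4, 5, 6} must be used), so t_4 = 6.
Among the 6 still-open variables, 2 fits only t_6 (and all 6 values in {0, 1, 2, 3, 4, 5} must be used), so t_6 = 2.
The 5 still-open variables draw from only 5 values {0, 1, 3, 4, 5}, so each is used; only t_7 can be 1, hence t_7 = 1.

t_7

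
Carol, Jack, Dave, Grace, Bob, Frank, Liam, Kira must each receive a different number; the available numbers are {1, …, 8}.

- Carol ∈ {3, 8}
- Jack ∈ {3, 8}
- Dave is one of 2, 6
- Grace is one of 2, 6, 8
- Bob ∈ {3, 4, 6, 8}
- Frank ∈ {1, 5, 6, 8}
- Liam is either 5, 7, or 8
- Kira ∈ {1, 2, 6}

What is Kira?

1

The 8 variables draw from only 8 values {1, 2, 3, 4, 5, 6, 7, 8}, so each is used; only Bob can be 4, hence Bob = 4.
The 7 still-open variables together cover exactly {1, 2, 3, 5, 6, 7, 8} — 7 values for 7 variables — and 7 appears only in Liam's list, so Liam = 7.
Among the 6 still-open variables, 5 fits only Frank (and all 6 values in {1, 2, 3, 5, 6, 8} must be used), so Frank = 5.
The 5 still-open variables together cover exactly {1, 2, 3, 6, 8} — 5 values for 5 variables — and 1 appears only in Kira's list, so Kira = 1.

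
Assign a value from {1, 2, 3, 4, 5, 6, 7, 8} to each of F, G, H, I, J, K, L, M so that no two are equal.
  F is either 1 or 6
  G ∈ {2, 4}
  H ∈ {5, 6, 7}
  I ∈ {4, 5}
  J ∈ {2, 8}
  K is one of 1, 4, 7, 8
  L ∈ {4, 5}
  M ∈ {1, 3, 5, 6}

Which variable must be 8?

The 8 variables draw from only 8 values {1, 2, 3, 4, 5, 6, 7, 8}, so each is used; only M can be 3, hence M = 3.
The 2 variables I and L are confined to {4, 5}, which locks those values in; drop them from G, H, K.
G has just one choice, so G = 2. So J can't be 2.
So 8 goes to J.

J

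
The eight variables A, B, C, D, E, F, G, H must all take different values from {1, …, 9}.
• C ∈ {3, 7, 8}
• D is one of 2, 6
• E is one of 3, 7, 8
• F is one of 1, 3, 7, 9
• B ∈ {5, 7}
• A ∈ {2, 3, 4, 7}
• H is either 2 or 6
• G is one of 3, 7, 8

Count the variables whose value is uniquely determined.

D and H share exactly the 2 values {2, 6}; by pigeonhole those values go to them, so strike 2, 6 from A.
The 3 variables C, E, G are confined to {3, 7, 8}, which locks those values in; drop them from A, B, F.
A must be 4 (only option left).
That leaves B = 5.
Determined: A=4, B=5. The other variables each still have more than one consistent value. That makes 2.

2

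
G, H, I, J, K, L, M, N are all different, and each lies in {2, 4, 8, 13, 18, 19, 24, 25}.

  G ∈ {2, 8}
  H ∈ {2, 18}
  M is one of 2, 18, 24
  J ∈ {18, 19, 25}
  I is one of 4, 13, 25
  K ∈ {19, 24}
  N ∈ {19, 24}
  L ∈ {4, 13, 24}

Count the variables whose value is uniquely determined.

The 8 variables draw from only 8 values {2, 4, 8, 13, 18, 19, 24, 25}, so each is used; only G can be 8, hence G = 8.
K and N between them cover only {19, 24} — a naked pair. Remove those values from J, L, M.
H and M between them cover only {2, 18} — a naked pair. Remove those values from J.
J must be 25 (only option left). Remove 25 from I.
Determined: G=8, J=25. The other variables each still have more than one consistent value. That makes 2.

2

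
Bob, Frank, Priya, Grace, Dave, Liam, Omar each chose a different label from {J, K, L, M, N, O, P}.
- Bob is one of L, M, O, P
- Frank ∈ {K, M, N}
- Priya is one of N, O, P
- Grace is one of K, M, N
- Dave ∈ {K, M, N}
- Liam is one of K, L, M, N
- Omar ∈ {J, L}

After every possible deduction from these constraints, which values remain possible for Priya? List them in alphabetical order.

O, P

The 7 variables together cover exactly {J, K, L, M, N, O, P} — 7 values for 7 variables — and J appears only in Omar's list, so Omar = J.
Frank, Grace, Dave share exactly the 3 values {K, M, N}; by pigeonhole those values go to them, so strike K, M, N from Bob, Priya, Liam.
That leaves Liam = L. So Bob can't be L.
No further eliminations apply; Priya can still be any of O, P.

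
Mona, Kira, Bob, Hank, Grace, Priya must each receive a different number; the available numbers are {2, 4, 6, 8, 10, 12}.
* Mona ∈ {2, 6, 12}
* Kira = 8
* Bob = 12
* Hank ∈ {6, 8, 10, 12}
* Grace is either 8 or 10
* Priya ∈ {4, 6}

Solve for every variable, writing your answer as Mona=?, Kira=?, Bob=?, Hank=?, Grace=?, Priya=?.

Kira must be 8 (only option left). Strike 8 from Hank, Grace.
Bob must be 12 (only option left). Strike 12 from Mona, Hank.
Grace has just one choice, so Grace = 10. So Hank can't be 10.
Hank must be 6 (only option left). So Mona, Priya can't be 6.
Priya's domain is down to {4}, so Priya = 4.
That leaves Mona = 2.

Mona=2, Kira=8, Bob=12, Hank=6, Grace=10, Priya=4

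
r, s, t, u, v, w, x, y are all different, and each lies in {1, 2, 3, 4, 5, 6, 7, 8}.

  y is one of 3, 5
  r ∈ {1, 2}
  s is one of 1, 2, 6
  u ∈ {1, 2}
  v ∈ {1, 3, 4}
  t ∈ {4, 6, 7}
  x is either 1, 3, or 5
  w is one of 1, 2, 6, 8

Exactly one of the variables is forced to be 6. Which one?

s

The 8 variables together cover exactly {1, 2, 3, 4, 5, 6, 7, 8} — 8 values for 8 variables — and 7 appears only in t's list, so t = 7.
The 7 still-open variables draw from only 7 values {1, 2, 3, 4, 5, 6, 8}, so each is used; only v can be 4, hence v = 4.
Among the 6 still-open variables, 8 fits only w (and all 6 values in {1, 2, 3, 5, 6, 8} must be used), so w = 8.
Among the 5 still-open variables, 6 fits only s (and all 5 values in {1, 2, 3, 5, 6} must be used), so s = 6.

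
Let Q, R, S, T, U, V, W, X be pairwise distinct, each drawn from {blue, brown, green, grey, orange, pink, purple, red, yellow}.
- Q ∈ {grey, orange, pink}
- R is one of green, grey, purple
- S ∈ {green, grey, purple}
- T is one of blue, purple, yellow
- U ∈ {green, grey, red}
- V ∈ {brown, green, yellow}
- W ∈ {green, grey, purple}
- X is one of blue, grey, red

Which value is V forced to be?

The 3 variables R, S, W are confined to {green, grey, purple}, which locks those values in; drop them from Q, T, U, V, X.
That leaves U = red. So X can't be red.
X must be blue (only option left). Remove blue from T.
That leaves T = yellow. Eliminate yellow elsewhere: V.
So V = brown.

brown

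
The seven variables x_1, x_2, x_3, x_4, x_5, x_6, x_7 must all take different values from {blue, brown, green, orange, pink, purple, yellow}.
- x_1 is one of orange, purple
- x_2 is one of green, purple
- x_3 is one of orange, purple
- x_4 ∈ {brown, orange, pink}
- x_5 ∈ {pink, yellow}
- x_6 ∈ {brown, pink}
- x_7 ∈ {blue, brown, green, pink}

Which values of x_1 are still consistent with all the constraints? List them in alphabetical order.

orange, purple

Among the 7 variables, blue fits only x_7 (and all 7 values in {blue, brown, green, orange, pink, purple, yellow} must be used), so x_7 = blue.
The 6 still-open variables together cover exactly {brown, green, orange, pink, purple, yellow} — 6 values for 6 variables — and green appears only in x_2's list, so x_2 = green.
The 5 still-open variables draw from only 5 values {brown, orange, pink, purple, yellow}, so each is used; only x_5 can be yellow, hence x_5 = yellow.
x_1 and x_3 between them cover only {orange, purple} — a naked pair. Remove those values from x_4.
No further eliminations apply; x_1 can still be any of orange, purple.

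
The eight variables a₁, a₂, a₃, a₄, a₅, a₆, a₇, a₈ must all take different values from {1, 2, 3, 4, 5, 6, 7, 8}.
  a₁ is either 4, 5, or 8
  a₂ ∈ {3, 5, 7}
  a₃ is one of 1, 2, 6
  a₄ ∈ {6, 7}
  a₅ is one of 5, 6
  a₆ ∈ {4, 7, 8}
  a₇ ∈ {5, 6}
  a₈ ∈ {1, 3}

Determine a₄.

The 8 variables together cover exactly {1, 2, 3, 4, 5, 6, 7, 8} — 8 values for 8 variables — and 2 appears only in a₃'s list, so a₃ = 2.
Among the 7 still-open variables, 1 fits only a₈ (and all 7 values in {1, 3, 4, 5, 6, 7, 8} must be used), so a₈ = 1.
Among the 6 still-open variables, 3 fits only a₂ (and all 6 values in {3, 4, 5, 6, 7, 8} must be used), so a₂ = 3.
a₅ and a₇ share exactly the 2 values {5, 6}; by pigeonhole those values go to them, so strike 5, 6 from a₁, a₄.
So a₄ = 7.

7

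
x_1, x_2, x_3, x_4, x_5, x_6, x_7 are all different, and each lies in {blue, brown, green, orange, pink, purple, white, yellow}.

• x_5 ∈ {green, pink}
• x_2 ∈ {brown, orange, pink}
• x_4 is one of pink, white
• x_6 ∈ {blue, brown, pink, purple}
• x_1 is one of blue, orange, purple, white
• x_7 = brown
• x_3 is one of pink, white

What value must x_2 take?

x_7 must be brown (only option left). So x_2, x_6 can't be brown.
Among the 6 still-open variables, green fits only x_5 (and all 6 values in {blue, green, orange, pink, purple, white} must be used), so x_5 = green.
The 2 variables x_3 and x_4 are confined to {pink, white}, which locks those values in; drop them from x_1, x_2, x_6.
So x_2 = orange.

orange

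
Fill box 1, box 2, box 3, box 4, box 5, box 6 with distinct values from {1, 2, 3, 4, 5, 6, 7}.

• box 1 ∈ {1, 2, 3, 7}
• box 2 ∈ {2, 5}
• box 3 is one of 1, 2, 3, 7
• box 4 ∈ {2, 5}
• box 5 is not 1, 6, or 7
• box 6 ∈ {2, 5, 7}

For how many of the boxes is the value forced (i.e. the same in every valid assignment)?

2

The 6 variables together cover exactly {1, 2, 3, 4, 5, 7} — 6 values for 6 variables — and 4 appears only in box 5's list, so box 5 = 4.
The 2 variables box 2 and box 4 are confined to {2, 5}, which locks those values in; drop them from box 1, box 3, box 6.
box 6's domain is down to {7}, so box 6 = 7. Strike 7 from box 1, box 3.
Determined: box 5=4, box 6=7. The other boxes each still have more than one consistent value. That makes 2.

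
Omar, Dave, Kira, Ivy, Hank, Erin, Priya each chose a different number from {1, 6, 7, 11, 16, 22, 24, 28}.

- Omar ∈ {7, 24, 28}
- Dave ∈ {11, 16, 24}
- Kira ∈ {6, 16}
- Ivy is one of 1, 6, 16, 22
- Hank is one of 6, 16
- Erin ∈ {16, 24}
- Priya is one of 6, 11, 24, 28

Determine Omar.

The 2 variables Kira and Hank are confined to {6, 16}, which locks those values in; drop them from Dave, Ivy, Erin, Priya.
Erin's domain is down to {24}, so Erin = 24. Remove 24 from Omar, Dave, Priya.
Dave must be 11 (only option left). Eliminate 11 elsewhere: Priya.
That leaves Priya = 28. So Omar can't be 28.
So Omar = 7.

7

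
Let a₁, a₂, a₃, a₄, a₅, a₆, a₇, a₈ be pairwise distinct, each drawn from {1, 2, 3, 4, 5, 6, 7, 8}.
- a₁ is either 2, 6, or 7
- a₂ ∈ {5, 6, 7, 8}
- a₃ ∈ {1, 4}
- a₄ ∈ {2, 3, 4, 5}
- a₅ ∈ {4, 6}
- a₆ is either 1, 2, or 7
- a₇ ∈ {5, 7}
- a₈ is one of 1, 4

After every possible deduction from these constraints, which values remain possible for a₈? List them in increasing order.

Among the 8 variables, 3 fits only a₄ (and all 8 values in {1, 2, 3, 4, 5, 6, 7, 8} must be used), so a₄ = 3.
The 7 still-open variables draw from only 7 values {1, 2, 4, 5, 6, 7, 8}, so each is used; only a₂ can be 8, hence a₂ = 8.
Among the 6 still-open variables, 5 fits only a₇ (and all 6 values in {1, 2, 4, 5, 6, 7} must be used), so a₇ = 5.
a₃ and a₈ share exactly the 2 values {1, 4}; by pigeonhole those values go to them, so strike 1, 4 from a₅, a₆.
a₅ has just one choice, so a₅ = 6. Eliminate 6 elsewhere: a₁.
No further eliminations apply; a₈ can still be any of 1, 4.

1, 4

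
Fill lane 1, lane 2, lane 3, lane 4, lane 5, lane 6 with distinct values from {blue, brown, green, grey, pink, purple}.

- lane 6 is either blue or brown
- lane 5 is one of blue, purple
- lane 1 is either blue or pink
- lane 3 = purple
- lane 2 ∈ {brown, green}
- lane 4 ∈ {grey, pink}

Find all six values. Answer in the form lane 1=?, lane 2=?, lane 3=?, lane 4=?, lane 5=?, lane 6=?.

lane 3's domain is down to {purple}, so lane 3 = purple. So lane 5 can't be purple.
That leaves lane 5 = blue. Eliminate blue elsewhere: lane 1, lane 6.
lane 6 has just one choice, so lane 6 = brown. Remove brown from lane 2.
That leaves lane 1 = pink. So lane 4 can't be pink.
That leaves lane 2 = green.
lane 4 has just one choice, so lane 4 = grey.

lane 1=pink, lane 2=green, lane 3=purple, lane 4=grey, lane 5=blue, lane 6=brown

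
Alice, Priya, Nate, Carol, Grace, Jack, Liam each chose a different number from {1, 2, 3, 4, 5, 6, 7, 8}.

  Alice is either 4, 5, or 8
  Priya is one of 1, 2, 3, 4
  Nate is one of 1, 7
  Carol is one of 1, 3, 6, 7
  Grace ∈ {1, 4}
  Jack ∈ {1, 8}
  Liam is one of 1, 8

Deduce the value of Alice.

5

Jack and Liam share exactly the 2 values {1, 8}; by pigeonhole those values go to them, so strike 1, 8 from Alice, Priya, Nate, Carol, Grace.
Nate has just one choice, so Nate = 7. Remove 7 from Carol.
Grace has just one choice, so Grace = 4. Strike 4 from Alice, Priya.
So Alice = 5.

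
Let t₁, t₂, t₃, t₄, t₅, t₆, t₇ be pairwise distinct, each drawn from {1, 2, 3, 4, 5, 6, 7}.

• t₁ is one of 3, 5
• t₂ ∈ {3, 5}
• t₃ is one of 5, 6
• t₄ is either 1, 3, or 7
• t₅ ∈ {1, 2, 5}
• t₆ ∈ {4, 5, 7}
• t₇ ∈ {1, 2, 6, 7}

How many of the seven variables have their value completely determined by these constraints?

The 7 variables draw from only 7 values {1, 2, 3, 4, 5, 6, 7}, so each is used; only t₆ can be 4, hence t₆ = 4.
t₁ and t₂ between them cover only {3, 5} — a naked pair. Remove those values from t₃, t₄, t₅.
t₃ must be 6 (only option left). Strike 6 from t₇.
Determined: t₃=6, t₆=4. The other variables each still have more than one consistent value. That makes 2.

2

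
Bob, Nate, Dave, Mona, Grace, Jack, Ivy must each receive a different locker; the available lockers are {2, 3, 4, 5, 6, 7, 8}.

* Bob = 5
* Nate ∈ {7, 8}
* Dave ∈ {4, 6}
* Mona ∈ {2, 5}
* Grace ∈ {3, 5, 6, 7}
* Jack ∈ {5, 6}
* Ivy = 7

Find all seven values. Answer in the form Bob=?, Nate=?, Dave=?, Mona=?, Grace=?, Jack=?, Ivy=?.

Bob's domain is down to {5}, so Bob = 5. Strike 5 from Mona, Grace, Jack.
That leaves Mona = 2.
That leaves Jack = 6. So Dave, Grace can't be 6.
Ivy has just one choice, so Ivy = 7. Strike 7 from Nate, Grace.
Nate must be 8 (only option left).
Dave must be 4 (only option left).
Grace must be 3 (only option left).

Bob=5, Nate=8, Dave=4, Mona=2, Grace=3, Jack=6, Ivy=7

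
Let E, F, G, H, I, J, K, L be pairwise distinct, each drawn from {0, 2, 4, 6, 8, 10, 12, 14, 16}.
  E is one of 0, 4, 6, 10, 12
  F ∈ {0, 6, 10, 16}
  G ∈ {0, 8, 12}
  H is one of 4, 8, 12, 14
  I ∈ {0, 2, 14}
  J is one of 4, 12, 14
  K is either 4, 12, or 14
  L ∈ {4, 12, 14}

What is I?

2

J, K, L share exactly the 3 values {4, 12, 14}; by pigeonhole those values go to them, so strike 4, 12, 14 from E, G, H, I.
That leaves H = 8. Strike 8 from G.
G has just one choice, so G = 0. Strike 0 from E, F, I.
So I = 2.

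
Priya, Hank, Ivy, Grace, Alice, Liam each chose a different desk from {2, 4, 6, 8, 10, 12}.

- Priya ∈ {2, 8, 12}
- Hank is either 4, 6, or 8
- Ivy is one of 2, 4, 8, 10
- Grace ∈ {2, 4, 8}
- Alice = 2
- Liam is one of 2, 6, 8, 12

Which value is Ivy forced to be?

Alice's domain is down to {2}, so Alice = 2. Eliminate 2 elsewhere: Priya, Ivy, Grace, Liam.
The 5 still-open variables together cover exactly {4, 6, 8, 10, 12} — 5 values for 5 variables — and 10 appears only in Ivy's list, so Ivy = 10.

10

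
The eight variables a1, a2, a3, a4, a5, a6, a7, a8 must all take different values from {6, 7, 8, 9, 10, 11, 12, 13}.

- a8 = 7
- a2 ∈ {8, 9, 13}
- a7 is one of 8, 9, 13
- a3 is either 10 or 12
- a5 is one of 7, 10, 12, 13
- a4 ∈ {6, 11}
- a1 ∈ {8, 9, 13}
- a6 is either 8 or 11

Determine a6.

a8 has just one choice, so a8 = 7. So a5 can't be 7.
The 7 still-open variables together cover exactly {6, 8, 9, 10, 11, 12, 13} — 7 values for 7 variables — and 6 appears only in a4's list, so a4 = 6.
Among the 6 still-open variables, 11 fits only a6 (and all 6 values in {8, 9, 10, 11, 12, 13} must be used), so a6 = 11.

11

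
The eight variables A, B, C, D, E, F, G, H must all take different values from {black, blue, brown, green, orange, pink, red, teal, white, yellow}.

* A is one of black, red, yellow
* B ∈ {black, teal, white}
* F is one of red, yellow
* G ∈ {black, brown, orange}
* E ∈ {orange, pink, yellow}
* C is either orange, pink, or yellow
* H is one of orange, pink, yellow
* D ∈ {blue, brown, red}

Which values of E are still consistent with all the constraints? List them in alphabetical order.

The 3 variables C, E, H are confined to {orange, pink, yellow}, which locks those values in; drop them from A, F, G.
F's domain is down to {red}, so F = red. So A, D can't be red.
That leaves A = black. Remove black from B, G.
G must be brown (only option left). Remove brown from D.
That leaves D = blue.
No further eliminations apply; E can still be any of orange, pink, yellow.

orange, pink, yellow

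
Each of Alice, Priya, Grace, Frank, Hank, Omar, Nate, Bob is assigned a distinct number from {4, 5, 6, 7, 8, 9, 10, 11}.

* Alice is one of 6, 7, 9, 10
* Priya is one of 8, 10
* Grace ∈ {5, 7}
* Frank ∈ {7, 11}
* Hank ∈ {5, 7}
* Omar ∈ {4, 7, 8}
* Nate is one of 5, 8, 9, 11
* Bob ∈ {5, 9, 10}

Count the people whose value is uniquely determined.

3

The 8 variables together cover exactly {4, 5, 6, 7, 8, 9, 10, 11} — 8 values for 8 variables — and 4 appears only in Omar's list, so Omar = 4.
Among the 7 still-open variables, 6 fits only Alice (and all 7 values in {5, 6, 7, 8, 9, 10, 11} must be used), so Alice = 6.
Grace and Hank share exactly the 2 values {5, 7}; by pigeonhole those values go to them, so strike 5, 7 from Frank, Nate, Bob.
That leaves Frank = 11. Strike 11 from Nate.
Determined: Alice=6, Frank=11, Omar=4. The other people each still have more than one consistent value. That makes 3.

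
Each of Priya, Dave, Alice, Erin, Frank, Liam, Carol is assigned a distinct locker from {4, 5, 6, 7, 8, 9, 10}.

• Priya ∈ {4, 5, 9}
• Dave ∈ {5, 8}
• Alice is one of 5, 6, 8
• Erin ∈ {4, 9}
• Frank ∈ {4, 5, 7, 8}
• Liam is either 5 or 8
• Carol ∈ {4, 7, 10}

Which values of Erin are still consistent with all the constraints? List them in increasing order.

The 7 variables together cover exactly {4, 5, 6, 7, 8, 9, 10} — 7 values for 7 variables — and 6 appears only in Alice's list, so Alice = 6.
The 6 still-open variables together cover exactly {4, 5, 7, 8, 9, 10} — 6 values for 6 variables — and 10 appears only in Carol's list, so Carol = 10.
Among the 5 still-open variables, 7 fits only Frank (and all 5 values in {4, 5, 7, 8, 9} must be used), so Frank = 7.
The 2 variables Dave and Liam are confined to {5, 8}, which locks those values in; drop them from Priya.
No further eliminations apply; Erin can still be any of 4, 9.

4, 9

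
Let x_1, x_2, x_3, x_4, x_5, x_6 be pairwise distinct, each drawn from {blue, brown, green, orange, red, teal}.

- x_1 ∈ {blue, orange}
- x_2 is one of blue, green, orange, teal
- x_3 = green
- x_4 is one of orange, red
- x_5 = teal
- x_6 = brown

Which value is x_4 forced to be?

red

x_3 has just one choice, so x_3 = green. Eliminate green elsewhere: x_2.
That leaves x_5 = teal. So x_2 can't be teal.
That leaves x_6 = brown.
The 3 still-open variables together cover exactly {blue, orange, red} — 3 values for 3 variables — and red appears only in x_4's list, so x_4 = red.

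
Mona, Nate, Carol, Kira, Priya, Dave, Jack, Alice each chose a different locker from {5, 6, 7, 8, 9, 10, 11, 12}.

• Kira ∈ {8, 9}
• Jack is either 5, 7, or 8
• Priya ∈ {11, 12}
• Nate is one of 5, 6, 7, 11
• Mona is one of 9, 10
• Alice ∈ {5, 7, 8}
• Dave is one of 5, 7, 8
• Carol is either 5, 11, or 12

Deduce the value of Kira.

9

The 8 variables draw from only 8 values {5, 6, 7, 8, 9, 10, 11, 12}, so each is used; only Nate can be 6, hence Nate = 6.
Among the 7 still-open variables, 10 fits only Mona (and all 7 values in {5, 7, 8, 9, 10, 11, 12} must be used), so Mona = 10.
The 6 still-open variables together cover exactly {5, 7, 8, 9, 11, 12} — 6 values for 6 variables — and 9 appears only in Kira's list, so Kira = 9.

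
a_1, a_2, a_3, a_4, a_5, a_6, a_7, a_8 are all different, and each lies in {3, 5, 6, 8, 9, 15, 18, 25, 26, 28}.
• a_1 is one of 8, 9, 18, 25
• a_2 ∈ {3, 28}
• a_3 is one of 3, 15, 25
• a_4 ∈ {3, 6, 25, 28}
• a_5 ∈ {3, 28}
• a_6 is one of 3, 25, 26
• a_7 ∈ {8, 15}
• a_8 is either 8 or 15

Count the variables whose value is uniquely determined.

a_2 and a_5 between them cover only {3, 28} — a naked pair. Remove those values from a_3, a_4, a_6.
a_7 and a_8 share exactly the 2 values {8, 15}; by pigeonhole those values go to them, so strike 8, 15 from a_1, a_3.
a_3 has just one choice, so a_3 = 25. So a_1, a_4, a_6 can't be 25.
a_4's domain is down to {6}, so a_4 = 6.
a_6 has just one choice, so a_6 = 26.
Determined: a_3=25, a_4=6, a_6=26. The other variables each still have more than one consistent value. That makes 3.

3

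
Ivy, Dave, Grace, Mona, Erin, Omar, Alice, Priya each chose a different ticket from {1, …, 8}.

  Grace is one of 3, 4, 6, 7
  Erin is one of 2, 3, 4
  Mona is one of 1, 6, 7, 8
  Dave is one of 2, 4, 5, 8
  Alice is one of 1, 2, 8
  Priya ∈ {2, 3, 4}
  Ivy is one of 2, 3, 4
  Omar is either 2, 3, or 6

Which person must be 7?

The 8 variables draw from only 8 values {1, 2, 3, 4, 5, 6, 7, 8}, so each is used; only Dave can be 5, hence Dave = 5.
Ivy, Erin, Priya share exactly the 3 values {2, 3, 4}; by pigeonhole those values go to them, so strike 2, 3, 4 from Grace, Omar, Alice.
Omar has just one choice, so Omar = 6. Strike 6 from Grace, Mona.
So 7 goes to Grace.

Grace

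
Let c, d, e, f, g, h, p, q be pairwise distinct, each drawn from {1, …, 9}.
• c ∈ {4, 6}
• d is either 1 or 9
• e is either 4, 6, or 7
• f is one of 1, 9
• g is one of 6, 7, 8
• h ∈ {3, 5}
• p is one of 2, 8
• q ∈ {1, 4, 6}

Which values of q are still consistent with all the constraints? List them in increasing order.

4, 6

The 2 variables d and f are confined to {1, 9}, which locks those values in; drop them from q.
c and q between them cover only {4, 6} — a naked pair. Remove those values from e, g.
That leaves e = 7. Remove 7 from g.
g's domain is down to {8}, so g = 8. So p can't be 8.
p's domain is down to {2}, so p = 2.
No further eliminations apply; q can still be any of 4, 6.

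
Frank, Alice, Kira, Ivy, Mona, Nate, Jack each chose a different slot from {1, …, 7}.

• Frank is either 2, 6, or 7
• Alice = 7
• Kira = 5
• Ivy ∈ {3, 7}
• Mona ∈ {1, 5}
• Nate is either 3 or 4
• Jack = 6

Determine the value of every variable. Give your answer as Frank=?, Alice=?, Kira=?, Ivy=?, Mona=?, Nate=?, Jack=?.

Frank=2, Alice=7, Kira=5, Ivy=3, Mona=1, Nate=4, Jack=6

Alice has just one choice, so Alice = 7. So Frank, Ivy can't be 7.
That leaves Kira = 5. So Mona can't be 5.
Ivy must be 3 (only option left). So Nate can't be 3.
That leaves Mona = 1.
Nate must be 4 (only option left).
That leaves Jack = 6. Eliminate 6 elsewhere: Frank.
Frank must be 2 (only option left).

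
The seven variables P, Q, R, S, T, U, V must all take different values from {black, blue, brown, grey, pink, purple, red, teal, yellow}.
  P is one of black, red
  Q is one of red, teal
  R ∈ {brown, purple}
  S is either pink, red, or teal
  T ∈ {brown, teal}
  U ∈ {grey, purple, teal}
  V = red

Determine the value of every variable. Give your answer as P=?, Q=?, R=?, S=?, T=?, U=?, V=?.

V must be red (only option left). Remove red from P, Q, S.
P has just one choice, so P = black.
Q has just one choice, so Q = teal. Eliminate teal elsewhere: S, T, U.
S must be pink (only option left).
T must be brown (only option left). So R can't be brown.
R's domain is down to {purple}, so R = purple. Strike purple from U.
That leaves U = grey.

P=black, Q=teal, R=purple, S=pink, T=brown, U=grey, V=red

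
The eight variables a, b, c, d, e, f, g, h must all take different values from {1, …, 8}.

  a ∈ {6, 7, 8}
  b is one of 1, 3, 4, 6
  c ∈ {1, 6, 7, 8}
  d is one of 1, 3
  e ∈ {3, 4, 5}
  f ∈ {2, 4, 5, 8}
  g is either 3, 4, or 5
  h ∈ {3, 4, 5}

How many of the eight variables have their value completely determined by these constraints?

The 8 variables draw from only 8 values {1, 2, 3, 4, 5, 6, 7, 8}, so each is used; only f can be 2, hence f = 2.
e, g, h between them cover only {3, 4, 5} — a naked triple. Remove those values from b, d.
d's domain is down to {1}, so d = 1. Remove 1 from b, c.
b's domain is down to {6}, so b = 6. Eliminate 6 elsewhere: a, c.
Determined: b=6, d=1, f=2. The other variables each still have more than one consistent value. That makes 3.

3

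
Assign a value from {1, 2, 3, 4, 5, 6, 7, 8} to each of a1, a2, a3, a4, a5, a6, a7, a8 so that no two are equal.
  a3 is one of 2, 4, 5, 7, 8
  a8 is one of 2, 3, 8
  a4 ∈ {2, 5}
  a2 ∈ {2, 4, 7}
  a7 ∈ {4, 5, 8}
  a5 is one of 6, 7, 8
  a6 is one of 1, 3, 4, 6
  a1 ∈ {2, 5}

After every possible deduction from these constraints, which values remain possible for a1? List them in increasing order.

The 8 variables draw from only 8 values {1, 2, 3, 4, 5, 6, 7, 8}, so each is used; only a6 can be 1, hence a6 = 1.
The 7 still-open variables together cover exactly {2, 3, 4, 5, 6, 7, 8} — 7 values for 7 variables — and 3 appears only in a8's list, so a8 = 3.
Among the 6 still-open variables, 6 fits only a5 (and all 6 values in {2, 4, 5, 6, 7, 8} must be used), so a5 = 6.
a1 and a4 share exactly the 2 values {2, 5}; by pigeonhole those values go to them, so strike 2, 5 from a2, a3, a7.
No further eliminations apply; a1 can still be any of 2, 5.

2, 5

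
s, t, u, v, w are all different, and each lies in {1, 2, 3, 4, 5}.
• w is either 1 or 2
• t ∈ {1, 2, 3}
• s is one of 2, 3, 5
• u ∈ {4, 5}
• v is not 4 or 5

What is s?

5

The 5 variables together cover exactly {1, 2, 3, 4, 5} — 5 values for 5 variables — and 4 appears only in u's list, so u = 4.
Among the 4 still-open variables, 5 fits only s (and all 4 values in {1, 2, 3, 5} must be used), so s = 5.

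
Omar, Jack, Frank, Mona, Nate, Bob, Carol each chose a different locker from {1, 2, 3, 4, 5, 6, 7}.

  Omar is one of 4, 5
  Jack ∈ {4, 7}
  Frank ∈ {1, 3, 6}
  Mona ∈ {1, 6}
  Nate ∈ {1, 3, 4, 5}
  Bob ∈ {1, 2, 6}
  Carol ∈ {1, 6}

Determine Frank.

The 7 variables together cover exactly {1, 2, 3, 4, 5, 6, 7} — 7 values for 7 variables — and 2 appears only in Bob's list, so Bob = 2.
The 6 still-open variables draw from only 6 values {1, 3, 4, 5, 6, 7}, so each is used; only Jack can be 7, hence Jack = 7.
The 2 variables Mona and Carol are confined to {1, 6}, which locks those values in; drop them from Frank, Nate.
So Frank = 3.

3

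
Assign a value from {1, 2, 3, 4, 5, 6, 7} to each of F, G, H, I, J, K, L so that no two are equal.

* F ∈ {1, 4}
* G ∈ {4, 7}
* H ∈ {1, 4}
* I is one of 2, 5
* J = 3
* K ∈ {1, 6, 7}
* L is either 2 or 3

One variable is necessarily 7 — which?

G

J has just one choice, so J = 3. So L can't be 3.
L's domain is down to {2}, so L = 2. Remove 2 from I.
I has just one choice, so I = 5.
The 4 still-open variables together cover exactly {1, 4, 6, 7} — 4 values for 4 variables — and 6 appears only in K's list, so K = 6.
Among the 3 still-open variables, 7 fits only G (and all 3 values in {1, 4, 7} must be used), so G = 7.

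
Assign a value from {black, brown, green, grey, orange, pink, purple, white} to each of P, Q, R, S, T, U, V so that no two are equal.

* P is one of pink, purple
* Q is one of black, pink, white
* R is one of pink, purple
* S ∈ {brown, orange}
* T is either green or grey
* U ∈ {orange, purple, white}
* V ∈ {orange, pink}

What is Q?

P and R between them cover only {pink, purple} — a naked pair. Remove those values from Q, U, V.
That leaves V = orange. Strike orange from S, U.
That leaves S = brown.
U must be white (only option left). Eliminate white elsewhere: Q.
So Q = black.

black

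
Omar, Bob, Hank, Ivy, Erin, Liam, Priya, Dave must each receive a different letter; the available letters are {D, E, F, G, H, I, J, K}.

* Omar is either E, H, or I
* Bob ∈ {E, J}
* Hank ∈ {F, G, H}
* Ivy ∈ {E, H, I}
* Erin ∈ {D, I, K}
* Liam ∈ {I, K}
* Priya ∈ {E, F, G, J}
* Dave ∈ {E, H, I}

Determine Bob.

The 8 variables draw from only 8 values {D, E, F, G, H, I, J, K}, so each is used; only Erin can be D, hence Erin = D.
Among the 7 still-open variables, K fits only Liam (and all 7 values in {E, F, G, H, I, J, K} must be used), so Liam = K.
Omar, Ivy, Dave between them cover only {E, H, I} — a naked triple. Remove those values from Bob, Hank, Priya.
So Bob = J.

J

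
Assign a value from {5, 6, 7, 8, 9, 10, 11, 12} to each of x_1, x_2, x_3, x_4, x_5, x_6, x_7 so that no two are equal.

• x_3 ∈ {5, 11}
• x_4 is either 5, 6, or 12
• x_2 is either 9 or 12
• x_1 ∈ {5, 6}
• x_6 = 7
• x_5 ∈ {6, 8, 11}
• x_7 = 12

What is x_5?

x_6's domain is down to {7}, so x_6 = 7.
That leaves x_7 = 12. Remove 12 from x_2, x_4.
x_2 must be 9 (only option left).
The 4 still-open variables together cover exactly {5, 6, 8, 11} — 4 values for 4 variables — and 8 appears only in x_5's list, so x_5 = 8.

8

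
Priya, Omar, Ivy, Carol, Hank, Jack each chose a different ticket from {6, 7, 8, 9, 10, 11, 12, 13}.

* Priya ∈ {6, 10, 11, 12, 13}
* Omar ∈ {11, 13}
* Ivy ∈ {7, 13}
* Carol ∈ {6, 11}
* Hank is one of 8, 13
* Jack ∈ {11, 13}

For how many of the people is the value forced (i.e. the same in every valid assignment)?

3

The 2 variables Omar and Jack are confined to {11, 13}, which locks those values in; drop them from Priya, Ivy, Carol, Hank.
That leaves Ivy = 7.
Carol's domain is down to {6}, so Carol = 6. Eliminate 6 elsewhere: Priya.
Hank has just one choice, so Hank = 8.
Determined: Ivy=7, Carol=6, Hank=8. The other people each still have more than one consistent value. That makes 3.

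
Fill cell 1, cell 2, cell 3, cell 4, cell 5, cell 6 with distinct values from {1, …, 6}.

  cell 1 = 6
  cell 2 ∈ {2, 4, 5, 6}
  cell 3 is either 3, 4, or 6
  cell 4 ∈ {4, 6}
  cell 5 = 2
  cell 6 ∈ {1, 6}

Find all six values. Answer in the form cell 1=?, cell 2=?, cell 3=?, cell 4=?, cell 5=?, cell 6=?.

cell 1=6, cell 2=5, cell 3=3, cell 4=4, cell 5=2, cell 6=1

cell 1 must be 6 (only option left). So cell 2, cell 3, cell 4, cell 6 can't be 6.
cell 4 must be 4 (only option left). Strike 4 from cell 2, cell 3.
That leaves cell 5 = 2. Strike 2 from cell 2.
cell 6 has just one choice, so cell 6 = 1.
That leaves cell 2 = 5.
cell 3's domain is down to {3}, so cell 3 = 3.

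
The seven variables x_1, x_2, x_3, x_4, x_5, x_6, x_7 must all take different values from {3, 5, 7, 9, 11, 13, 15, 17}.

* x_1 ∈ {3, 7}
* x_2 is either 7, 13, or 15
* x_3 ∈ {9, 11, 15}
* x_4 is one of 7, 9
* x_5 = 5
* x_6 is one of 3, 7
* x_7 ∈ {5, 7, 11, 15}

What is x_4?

x_5 must be 5 (only option left). Eliminate 5 elsewhere: x_7.
The 6 still-open variables together cover exactly {3, 7, 9, 11, 13, 15} — 6 values for 6 variables — and 13 appears only in x_2's list, so x_2 = 13.
x_1 and x_6 share exactly the 2 values {3, 7}; by pigeonhole those values go to them, so strike 3, 7 from x_4, x_7.
So x_4 = 9.

9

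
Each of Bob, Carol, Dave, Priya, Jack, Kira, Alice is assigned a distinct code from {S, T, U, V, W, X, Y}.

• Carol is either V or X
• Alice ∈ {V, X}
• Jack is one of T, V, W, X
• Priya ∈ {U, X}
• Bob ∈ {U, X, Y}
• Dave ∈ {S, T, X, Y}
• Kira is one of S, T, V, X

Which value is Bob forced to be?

Y

The 7 variables together cover exactly {S, T, U, V, W, X, Y} — 7 values for 7 variables — and W appears only in Jack's list, so Jack = W.
The 2 variables Carol and Alice are confined to {V, X}, which locks those values in; drop them from Bob, Dave, Priya, Kira.
That leaves Priya = U. Strike U from Bob.
So Bob = Y.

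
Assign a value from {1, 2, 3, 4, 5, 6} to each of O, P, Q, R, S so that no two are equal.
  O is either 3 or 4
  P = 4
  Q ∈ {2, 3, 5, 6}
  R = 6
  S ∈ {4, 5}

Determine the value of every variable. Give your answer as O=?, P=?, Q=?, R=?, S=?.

O=3, P=4, Q=2, R=6, S=5

P must be 4 (only option left). So O, S can't be 4.
R has just one choice, so R = 6. Strike 6 from Q.
S's domain is down to {5}, so S = 5. So Q can't be 5.
That leaves O = 3. Remove 3 from Q.
That leaves Q = 2.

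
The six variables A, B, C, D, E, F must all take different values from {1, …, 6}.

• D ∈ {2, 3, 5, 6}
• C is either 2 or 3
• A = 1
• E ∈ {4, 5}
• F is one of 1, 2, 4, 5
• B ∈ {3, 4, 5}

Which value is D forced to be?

A's domain is down to {1}, so A = 1. Eliminate 1 elsewhere: F.
Among the 5 still-open variables, 6 fits only D (and all 5 values in {2, 3, 4, 5, 6} must be used), so D = 6.

6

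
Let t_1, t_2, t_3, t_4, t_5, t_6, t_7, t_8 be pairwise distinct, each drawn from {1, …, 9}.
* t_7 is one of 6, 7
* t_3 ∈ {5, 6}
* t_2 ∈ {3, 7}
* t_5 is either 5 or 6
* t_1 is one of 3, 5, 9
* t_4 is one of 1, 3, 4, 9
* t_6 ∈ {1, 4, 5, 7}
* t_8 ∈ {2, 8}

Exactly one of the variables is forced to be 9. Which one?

t_3 and t_5 between them cover only {5, 6} — a naked pair. Remove those values from t_1, t_6, t_7.
That leaves t_7 = 7. Eliminate 7 elsewhere: t_2, t_6.
That leaves t_2 = 3. Strike 3 from t_1, t_4.
So 9 goes to t_1.

t_1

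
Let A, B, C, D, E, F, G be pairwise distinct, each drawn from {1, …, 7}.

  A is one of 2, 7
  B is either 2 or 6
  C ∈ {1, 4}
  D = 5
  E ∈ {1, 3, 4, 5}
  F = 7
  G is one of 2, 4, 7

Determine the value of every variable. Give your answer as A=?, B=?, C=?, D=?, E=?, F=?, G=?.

D must be 5 (only option left). Remove 5 from E.
F must be 7 (only option left). Eliminate 7 elsewhere: A, G.
A's domain is down to {2}, so A = 2. Eliminate 2 elsewhere: B, G.
B's domain is down to {6}, so B = 6.
That leaves G = 4. Remove 4 from C, E.
That leaves C = 1. Eliminate 1 elsewhere: E.
E has just one choice, so E = 3.

A=2, B=6, C=1, D=5, E=3, F=7, G=4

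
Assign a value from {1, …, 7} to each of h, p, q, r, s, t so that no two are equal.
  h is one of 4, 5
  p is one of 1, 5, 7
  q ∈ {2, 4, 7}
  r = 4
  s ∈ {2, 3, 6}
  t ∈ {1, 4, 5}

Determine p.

r's domain is down to {4}, so r = 4. Eliminate 4 elsewhere: h, q, t.
h's domain is down to {5}, so h = 5. So p, t can't be 5.
That leaves t = 1. So p can't be 1.
So p = 7.

7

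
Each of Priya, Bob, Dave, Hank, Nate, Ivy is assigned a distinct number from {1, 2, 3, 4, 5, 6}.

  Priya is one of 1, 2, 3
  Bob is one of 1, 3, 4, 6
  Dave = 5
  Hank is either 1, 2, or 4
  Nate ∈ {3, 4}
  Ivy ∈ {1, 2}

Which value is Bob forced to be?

Dave's domain is down to {5}, so Dave = 5.
Among the 5 still-open variables, 6 fits only Bob (and all 5 values in {1, 2, 3, 4, 6} must be used), so Bob = 6.

6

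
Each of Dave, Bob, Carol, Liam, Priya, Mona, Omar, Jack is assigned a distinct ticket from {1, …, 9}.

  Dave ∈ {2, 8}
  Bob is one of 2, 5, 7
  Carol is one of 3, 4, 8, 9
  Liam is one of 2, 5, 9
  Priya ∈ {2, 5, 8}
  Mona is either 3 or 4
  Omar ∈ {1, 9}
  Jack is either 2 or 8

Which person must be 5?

Among the 8 variables, 1 fits only Omar (and all 8 values in {1, 2, 3, 4, 5, 7, 8, 9} must be used), so Omar = 1.
The 7 still-open variables together cover exactly {2, 3, 4, 5, 7, 8, 9} — 7 values for 7 variables — and 7 appears only in Bob's list, so Bob = 7.
Dave and Jack between them cover only {2, 8} — a naked pair. Remove those values from Carol, Liam, Priya.
So 5 goes to Priya.

Priya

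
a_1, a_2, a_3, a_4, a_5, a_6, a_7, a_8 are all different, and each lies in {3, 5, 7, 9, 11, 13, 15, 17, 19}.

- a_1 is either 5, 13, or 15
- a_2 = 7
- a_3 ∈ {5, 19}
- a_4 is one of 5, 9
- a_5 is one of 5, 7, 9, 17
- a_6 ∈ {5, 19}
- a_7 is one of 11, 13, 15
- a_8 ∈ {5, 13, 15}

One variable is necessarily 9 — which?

a_4

a_2's domain is down to {7}, so a_2 = 7. Remove 7 from a_5.
The 7 still-open variables together cover exactly {5, 9, 11, 13, 15, 17, 19} — 7 values for 7 variables — and 11 appears only in a_7's list, so a_7 = 11.
Among the 6 still-open variables, 17 fits only a_5 (and all 6 values in {5, 9, 13, 15, 17, 19} must be used), so a_5 = 17.
The 5 still-open variables draw from only 5 values {5, 9, 13, 15, 19}, so each is used; only a_4 can be 9, hence a_4 = 9.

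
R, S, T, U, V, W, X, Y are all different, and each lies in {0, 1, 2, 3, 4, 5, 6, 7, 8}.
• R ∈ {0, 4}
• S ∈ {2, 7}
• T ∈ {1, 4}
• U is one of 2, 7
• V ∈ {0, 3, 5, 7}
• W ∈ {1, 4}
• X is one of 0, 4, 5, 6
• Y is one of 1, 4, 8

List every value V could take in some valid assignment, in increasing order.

S and U share exactly the 2 values {2, 7}; by pigeonhole those values go to them, so strike 2, 7 from V.
T and W share exactly the 2 values {1, 4}; by pigeonhole those values go to them, so strike 1, 4 from R, X, Y.
R has just one choice, so R = 0. Remove 0 from V, X.
Y's domain is down to {8}, so Y = 8.
No further eliminations apply; V can still be any of 3, 5.

3, 5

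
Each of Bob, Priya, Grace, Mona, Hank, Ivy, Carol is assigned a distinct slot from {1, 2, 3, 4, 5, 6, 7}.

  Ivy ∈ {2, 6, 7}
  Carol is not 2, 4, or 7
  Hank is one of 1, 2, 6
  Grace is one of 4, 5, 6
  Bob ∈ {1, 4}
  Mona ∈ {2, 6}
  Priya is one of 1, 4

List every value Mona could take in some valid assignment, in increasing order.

The 7 variables draw from only 7 values {1, 2, 3, 4, 5, 6, 7}, so each is used; only Carol can be 3, hence Carol = 3.
The 6 still-open variables together cover exactly {1, 2, 4, 5, 6, 7} — 6 values for 6 variables — and 5 appears only in Grace's list, so Grace = 5.
The 5 still-open variables draw from only 5 values {1, 2, 4, 6, 7}, so each is used; only Ivy can be 7, hence Ivy = 7.
The 2 variables Bob and Priya are confined to {1, 4}, which locks those values in; drop them from Hank.
No further eliminations apply; Mona can still be any of 2, 6.

2, 6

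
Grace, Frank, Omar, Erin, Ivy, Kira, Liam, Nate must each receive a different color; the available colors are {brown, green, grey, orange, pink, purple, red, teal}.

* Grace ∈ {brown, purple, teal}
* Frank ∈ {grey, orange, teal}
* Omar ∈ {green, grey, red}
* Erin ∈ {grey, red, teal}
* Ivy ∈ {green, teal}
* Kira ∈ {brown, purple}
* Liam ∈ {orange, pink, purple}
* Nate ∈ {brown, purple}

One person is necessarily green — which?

The 8 variables draw from only 8 values {brown, green, grey, orange, pink, purple, red, teal}, so each is used; only Liam can be pink, hence Liam = pink.
The 7 still-open variables together cover exactly {brown, green, grey, orange, purple, red, teal} — 7 values for 7 variables — and orange appears only in Frank's list, so Frank = orange.
The 2 variables Kira and Nate are confined to {brown, purple}, which locks those values in; drop them from Grace.
Grace's domain is down to {teal}, so Grace = teal. So Erin, Ivy can't be teal.
So green goes to Ivy.

Ivy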